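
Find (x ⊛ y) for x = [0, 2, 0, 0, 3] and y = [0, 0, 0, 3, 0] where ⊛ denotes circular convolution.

(x ⊛ y)[n] = Σ(m=0 to 4) x[m] · y[(n-m) mod 5]

Computing each output sample:
(x ⊛ y)[0] = 0
(x ⊛ y)[1] = 0
(x ⊛ y)[2] = 9
(x ⊛ y)[3] = 0
(x ⊛ y)[4] = 6

x ⊛ y = [0, 0, 9, 0, 6]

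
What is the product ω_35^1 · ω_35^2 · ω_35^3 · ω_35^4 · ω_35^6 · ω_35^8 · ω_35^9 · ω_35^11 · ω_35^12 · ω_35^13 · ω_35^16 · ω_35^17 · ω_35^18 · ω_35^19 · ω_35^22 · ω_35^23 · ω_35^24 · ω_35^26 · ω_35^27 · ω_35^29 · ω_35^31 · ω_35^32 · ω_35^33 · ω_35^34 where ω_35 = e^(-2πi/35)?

The primitive 35th roots of unity are ω_35^k for k coprime to 35: k ∈ {1, 2, 3, 4, 6, 8, 9, 11, 12, 13, 16, 17, 18, 19, 22, 23, 24, 26, 27, 29, 31, 32, 33, 34}
Their product equals the constant term of the cyclotomic polynomial Φ_35(x) up to sign.
For n ≥ 3, the product of all primitive nth roots of unity is 1. (For n=1 it is 1; for n=2 it is -1.)

1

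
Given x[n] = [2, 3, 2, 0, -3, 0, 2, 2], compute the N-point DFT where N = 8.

X[k] = Σ(n=0 to 7) x[n] · ω_8^(nk)
where ω_8 = e^(-2πi/8)

Computing each X[k]:
X[0] = 8
X[1] = 8.5355-0.7071i
X[2] = -5-1i
X[3] = 1.4645-0.7071i
X[4] = -2
X[5] = 1.4645+0.7071i
X[6] = -5+1i
X[7] = 8.5355+0.7071i

X = [8, 8.5355-0.7071i, -5-1i, 1.4645-0.7071i, -2, 1.4645+0.7071i, -5+1i, 8.5355+0.7071i]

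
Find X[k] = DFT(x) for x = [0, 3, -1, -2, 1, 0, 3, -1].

X[k] = Σ(n=0 to 7) x[n] · ω_8^(nk)
where ω_8 = e^(-2πi/8)

Computing each X[k]:
X[0] = 3
X[1] = 1.8284+2.5858i
X[2] = -1-6i
X[3] = -3.8284-5.4142i
X[4] = 3
X[5] = -3.8284+5.4142i
X[6] = -1+6i
X[7] = 1.8284-2.5858i

X = [3, 1.8284+2.5858i, -1-6i, -3.8284-5.4142i, 3, -3.8284+5.4142i, -1+6i, 1.8284-2.5858i]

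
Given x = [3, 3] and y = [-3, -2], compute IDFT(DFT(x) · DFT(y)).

(x ⊛ y)[n] = Σ(m=0 to 1) x[m] · y[(n-m) mod 2]

Computing each output sample:
(x ⊛ y)[0] = -15
(x ⊛ y)[1] = -15

x ⊛ y = [-15, -15]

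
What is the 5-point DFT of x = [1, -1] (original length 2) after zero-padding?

Original 2-point DFT: [0, 2]
Zero-padded 5-point DFT provides frequency interpolation.

DFT_5([x, 0, ...]) = [0, 0.6910+0.9511i, 1.8090+0.5878i, 1.8090-0.5878i, 0.6910-0.9511i]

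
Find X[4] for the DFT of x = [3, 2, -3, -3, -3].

X[4] = Σ(n=0 to 4) x[n] · ω_5^(4n) where ω_5 = e^(-2πi/5)
= (3)·ω_5^0 + (2)·ω_5^4 + (-3)·ω_5^8 + (-3)·ω_5^12 + (-3)·ω_5^16

X[4] = 7.5451+4.7553i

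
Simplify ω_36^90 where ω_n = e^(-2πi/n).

Since ω_36^36 = 1, powers reduce modulo 36.
90 mod 36 = 18
So ω_36^90 = ω_36^18 = e^(-2πi·18/36)

ω_36^90 = ω_36^18 = -1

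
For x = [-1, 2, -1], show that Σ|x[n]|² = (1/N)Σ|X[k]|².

Time domain:
Σ|x[n]|² = |-1|² + |2|² + |-1|² = 6.0000

Frequency domain:
(1/3)Σ|X[k]|² = (1/3)(|0|² + |-1.5000-2.5981i|² + |-1.5000+2.5981i|²) = (1/3)·18.0000 = 6.0000

Both sides agree, confirming Parseval's theorem.

Σ|x[n]|² = (1/N)Σ|X[k]|² = 6.0000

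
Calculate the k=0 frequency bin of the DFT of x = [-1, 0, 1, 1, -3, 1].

X[0] = Σ(n=0 to 5) x[n] · ω_6^0 = Σ x[n]
= (-1) + (0) + (1) + (1) + (-3) + (1)

X[0] = -1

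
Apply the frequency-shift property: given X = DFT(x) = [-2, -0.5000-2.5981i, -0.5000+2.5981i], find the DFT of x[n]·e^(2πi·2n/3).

Modulation property: DFT(ω_3^(-2n)·x[n]) = X[(k-2) mod 3], so circularly shift X by 2 positions.

X[k-2] = [-0.5000-2.5981i, -0.5000+2.5981i, -2]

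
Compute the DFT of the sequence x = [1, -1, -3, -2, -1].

X[k] = Σ(n=0 to 4) x[n] · ω_5^(nk)
where ω_5 = e^(-2πi/5)

Computing each X[k]:
X[0] = -6
X[1] = 4.4271+0.5878i
X[2] = 1.0729-0.9511i
X[3] = 1.0729+0.9511i
X[4] = 4.4271-0.5878i

X = [-6, 4.4271+0.5878i, 1.0729-0.9511i, 1.0729+0.9511i, 4.4271-0.5878i]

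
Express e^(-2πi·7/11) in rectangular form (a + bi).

ω_11^7 = e^(-2πi·7/11)
= cos(-2π·7/11) + i·sin(-2π·7/11)
= cos(-14π/11) + i·sin(-14π/11)

ω_11^7 = cos(-14π/11) + i·sin(-14π/11) = -0.6549+0.7557i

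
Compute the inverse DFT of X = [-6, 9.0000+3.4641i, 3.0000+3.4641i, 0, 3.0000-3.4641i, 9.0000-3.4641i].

x[n] = (1/6) Σ(k=0 to 5) X[k] · e^(2πikn/6)

Computing each x[n]:
x[0] = 3
x[1] = -2
x[2] = -3
x[3] = -3
x[4] = -3
x[5] = 2

x = [3, -2, -3, -3, -3, 2]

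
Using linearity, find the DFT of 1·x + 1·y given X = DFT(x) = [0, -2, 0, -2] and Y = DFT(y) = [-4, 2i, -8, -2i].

By linearity: DFT(1x + 1y) = 1·DFT(x) + 1·DFT(y)
= 1·[0, -2, 0, -2] + 1·[-4, 2i, -8, -2i]

Computing element-wise:
Z[0] = 1·(0) + 1·(-4) = -4
Z[1] = 1·(-2) + 1·(2i) = -2+2i
Z[2] = 1·(0) + 1·(-8) = -8
Z[3] = 1·(-2) + 1·(-2i) = -2-2i

DFT(1x + 1y) = 1·X + 1·Y = [-4, -2+2i, -8, -2-2i]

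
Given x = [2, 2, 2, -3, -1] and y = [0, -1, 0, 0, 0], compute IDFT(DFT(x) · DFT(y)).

(x ⊛ y)[n] = Σ(m=0 to 4) x[m] · y[(n-m) mod 5]

Computing each output sample:
(x ⊛ y)[0] = 1
(x ⊛ y)[1] = -2
(x ⊛ y)[2] = -2
(x ⊛ y)[3] = -2
(x ⊛ y)[4] = 3

x ⊛ y = [1, -2, -2, -2, 3]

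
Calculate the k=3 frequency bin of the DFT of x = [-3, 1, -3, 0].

X[3] = Σ(n=0 to 3) x[n] · ω_4^(3n) where ω_4 = e^(-2πi/4)
= (-3)·ω_4^0 + (1)·ω_4^3 + (-3)·ω_4^6 + (0)·ω_4^9

X[3] = 1i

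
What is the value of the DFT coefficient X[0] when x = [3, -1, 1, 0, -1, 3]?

X[0] = Σ(n=0 to 5) x[n] · ω_6^0 = Σ x[n]
= (3) + (-1) + (1) + (0) + (-1) + (3)

X[0] = 5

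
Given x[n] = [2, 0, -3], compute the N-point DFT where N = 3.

X[k] = Σ(n=0 to 2) x[n] · ω_3^(nk)
where ω_3 = e^(-2πi/3)

Computing each X[k]:
X[0] = -1
X[1] = 3.5000-2.5981i
X[2] = 3.5000+2.5981i

X = [-1, 3.5000-2.5981i, 3.5000+2.5981i]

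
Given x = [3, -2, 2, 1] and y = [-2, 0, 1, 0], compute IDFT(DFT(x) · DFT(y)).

(x ⊛ y)[n] = Σ(m=0 to 3) x[m] · y[(n-m) mod 4]

Computing each output sample:
(x ⊛ y)[0] = -4
(x ⊛ y)[1] = 5
(x ⊛ y)[2] = -1
(x ⊛ y)[3] = -4

x ⊛ y = [-4, 5, -1, -4]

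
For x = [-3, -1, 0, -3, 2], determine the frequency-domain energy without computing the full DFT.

Parseval: Σ|x[n]|² = (1/N)Σ|X[k]|², so Σ|X[k]|² = N·Σ|x[n]|² = 5·23.0000

Σ|X[k]|² = N·Σ|x[n]|² = 5·23.0000 = 115.0000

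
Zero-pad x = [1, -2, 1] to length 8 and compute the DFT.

Original 3-point DFT: [0, 1.5000+2.5981i, 1.5000-2.5981i]
Zero-padded 8-point DFT provides frequency interpolation.

DFT_8([x, 0, ...]) = [0, -0.4142+0.4142i, 2i, 2.4142+2.4142i, 4, 2.4142-2.4142i, -2i, -0.4142-0.4142i]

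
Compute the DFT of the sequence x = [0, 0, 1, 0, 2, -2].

X[k] = Σ(n=0 to 5) x[n] · ω_6^(nk)
where ω_6 = e^(-2πi/6)

Computing each X[k]:
X[0] = 1
X[1] = -2.5000-0.8660i
X[2] = -0.5000-2.5981i
X[3] = 5
X[4] = -0.5000+2.5981i
X[5] = -2.5000+0.8660i

X = [1, -2.5000-0.8660i, -0.5000-2.5981i, 5, -0.5000+2.5981i, -2.5000+0.8660i]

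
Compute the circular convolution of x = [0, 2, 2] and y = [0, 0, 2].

(x ⊛ y)[n] = Σ(m=0 to 2) x[m] · y[(n-m) mod 3]

Computing each output sample:
(x ⊛ y)[0] = 4
(x ⊛ y)[1] = 4
(x ⊛ y)[2] = 0

x ⊛ y = [4, 4, 0]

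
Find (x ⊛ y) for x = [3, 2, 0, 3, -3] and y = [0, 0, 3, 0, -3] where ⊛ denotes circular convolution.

(x ⊛ y)[n] = Σ(m=0 to 4) x[m] · y[(n-m) mod 5]

Computing each output sample:
(x ⊛ y)[0] = 3
(x ⊛ y)[1] = -9
(x ⊛ y)[2] = 0
(x ⊛ y)[3] = 15
(x ⊛ y)[4] = -9

x ⊛ y = [3, -9, 0, 15, -9]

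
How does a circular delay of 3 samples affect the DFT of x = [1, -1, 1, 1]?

Time shift by 3: X_shifted[k] = ω_4^(3k) · X[k]
Shifted x = [-1, 1, 1, 1]

DFT(x[n-3]) = [2, -2, -2, -2]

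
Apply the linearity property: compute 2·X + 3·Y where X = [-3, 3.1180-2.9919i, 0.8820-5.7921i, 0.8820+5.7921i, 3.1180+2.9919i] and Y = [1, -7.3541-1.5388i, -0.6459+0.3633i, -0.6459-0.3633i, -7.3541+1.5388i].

By linearity: DFT(2x + 3y) = 2·DFT(x) + 3·DFT(y)
= 2·[-3, 3.1180-2.9919i, 0.8820-5.7921i, 0.8820+5.7921i, 3.1180+2.9919i] + 3·[1, -7.3541-1.5388i, -0.6459+0.3633i, -0.6459-0.3633i, -7.3541+1.5388i]

Computing element-wise:
Z[0] = 2·(-3) + 3·(1) = -3
Z[1] = 2·(3.1180-2.9919i) + 3·(-7.3541-1.5388i) = -15.8263-10.6002i
Z[2] = 2·(0.8820-5.7921i) + 3·(-0.6459+0.3633i) = -0.1737-10.4943i
Z[3] = 2·(0.8820+5.7921i) + 3·(-0.6459-0.3633i) = -0.1737+10.4943i
Z[4] = 2·(3.1180+2.9919i) + 3·(-7.3541+1.5388i) = -15.8263+10.6002i

DFT(2x + 3y) = 2·X + 3·Y = [-3, -15.8263-10.6002i, -0.1737-10.4943i, -0.1737+10.4943i, -15.8263+10.6002i]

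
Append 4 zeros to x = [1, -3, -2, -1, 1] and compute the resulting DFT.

Original 5-point DFT: [-4, 2.8090+4.3920i, 1.6910+1.4001i, 1.6910-1.4001i, 2.8090-4.3920i]
Zero-padded 9-point DFT provides frequency interpolation.

DFT_9([x, 0, ...]) = [-4, -2.0851+4.4220i, 3.6245+3.4152i, 2, 2.9606+1.5913i, 2.9606-1.5913i, 2, 3.6245-3.4152i, -2.0851-4.4220i]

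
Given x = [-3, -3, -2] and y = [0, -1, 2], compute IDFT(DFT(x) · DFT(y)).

(x ⊛ y)[n] = Σ(m=0 to 2) x[m] · y[(n-m) mod 3]

Computing each output sample:
(x ⊛ y)[0] = -4
(x ⊛ y)[1] = -1
(x ⊛ y)[2] = -3

x ⊛ y = [-4, -1, -3]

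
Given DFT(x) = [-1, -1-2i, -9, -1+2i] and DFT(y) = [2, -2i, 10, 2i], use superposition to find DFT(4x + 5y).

By linearity: DFT(4x + 5y) = 4·DFT(x) + 5·DFT(y)
= 4·[-1, -1-2i, -9, -1+2i] + 5·[2, -2i, 10, 2i]

Computing element-wise:
Z[0] = 4·(-1) + 5·(2) = 6
Z[1] = 4·(-1-2i) + 5·(-2i) = -4-18i
Z[2] = 4·(-9) + 5·(10) = 14
Z[3] = 4·(-1+2i) + 5·(2i) = -4+18i

DFT(4x + 5y) = 4·X + 5·Y = [6, -4-18i, 14, -4+18i]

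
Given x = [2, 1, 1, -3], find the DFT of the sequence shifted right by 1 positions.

Time shift by 1: X_shifted[k] = ω_4^(1k) · X[k]
Shifted x = [-3, 2, 1, 1]

DFT(x[n-1]) = [1, -4-1i, -5, -4+1i]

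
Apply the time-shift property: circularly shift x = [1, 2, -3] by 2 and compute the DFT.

Time shift by 2: X_shifted[k] = ω_3^(2k) · X[k]
Shifted x = [2, -3, 1]

DFT(x[n-2]) = [0, 3.0000+3.4641i, 3.0000-3.4641i]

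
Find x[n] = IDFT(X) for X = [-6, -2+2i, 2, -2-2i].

x[n] = (1/4) Σ(k=0 to 3) X[k] · e^(2πikn/4)

Computing each x[n]:
x[0] = -2
x[1] = -3
x[2] = 0
x[3] = -1

x = [-2, -3, 0, -1]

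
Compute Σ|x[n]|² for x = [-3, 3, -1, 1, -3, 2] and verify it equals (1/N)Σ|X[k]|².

Time domain:
Σ|x[n]|² = |-3|² + |3|² + |-1|² + |1|² + |-3|² + |2|² = 33.0000

Frequency domain:
(1/6)Σ|X[k]|² = (1/6)(|-1|² + |0.5000-2.5981i|² + |-2.5000+0.8660i|² + |-13|² + |-2.5000-0.8660i|² + |0.5000+2.5981i|²) = (1/6)·198.0000 = 33.0000

Both sides agree, confirming Parseval's theorem.

Σ|x[n]|² = (1/N)Σ|X[k]|² = 33.0000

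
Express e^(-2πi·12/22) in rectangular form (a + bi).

ω_22^12 = e^(-2πi·12/22)
= cos(-2π·12/22) + i·sin(-2π·12/22)
= cos(-24π/22) + i·sin(-24π/22)

ω_22^12 = cos(-24π/22) + i·sin(-24π/22) = -0.9595+0.2817i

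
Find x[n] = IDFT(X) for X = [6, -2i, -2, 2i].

x[n] = (1/4) Σ(k=0 to 3) X[k] · e^(2πikn/4)

Computing each x[n]:
x[0] = 1
x[1] = 3
x[2] = 1
x[3] = 1

x = [1, 3, 1, 1]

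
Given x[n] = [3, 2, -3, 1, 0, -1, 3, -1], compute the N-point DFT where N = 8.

X[k] = Σ(n=0 to 7) x[n] · ω_8^(nk)
where ω_8 = e^(-2πi/8)

Computing each X[k]:
X[0] = 4
X[1] = 3.7071+2.4645i
X[2] = 3-1i
X[3] = 2.2929-9.5355i
X[4] = 2
X[5] = 2.2929+9.5355i
X[6] = 3+1i
X[7] = 3.7071-2.4645i

X = [4, 3.7071+2.4645i, 3-1i, 2.2929-9.5355i, 2, 2.2929+9.5355i, 3+1i, 3.7071-2.4645i]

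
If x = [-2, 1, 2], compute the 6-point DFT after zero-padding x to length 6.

Original 3-point DFT: [1, -3.5000+0.8660i, -3.5000-0.8660i]
Zero-padded 6-point DFT provides frequency interpolation.

DFT_6([x, 0, ...]) = [1, -2.5000-2.5981i, -3.5000+0.8660i, -1, -3.5000-0.8660i, -2.5000+2.5981i]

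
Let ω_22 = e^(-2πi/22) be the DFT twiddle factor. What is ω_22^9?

ω_22^9 = e^(-2πi·9/22)
= cos(-2π·9/22) + i·sin(-2π·9/22)
= cos(-18π/22) + i·sin(-18π/22)

ω_22^9 = cos(-18π/22) + i·sin(-18π/22) = -0.8413-0.5406i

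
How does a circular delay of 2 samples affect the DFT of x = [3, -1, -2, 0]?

Time shift by 2: X_shifted[k] = ω_4^(2k) · X[k]
Shifted x = [-2, 0, 3, -1]

DFT(x[n-2]) = [0, -5-1i, 2, -5+1i]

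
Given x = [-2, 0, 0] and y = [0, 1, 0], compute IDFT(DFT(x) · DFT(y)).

(x ⊛ y)[n] = Σ(m=0 to 2) x[m] · y[(n-m) mod 3]

Computing each output sample:
(x ⊛ y)[0] = 0
(x ⊛ y)[1] = -2
(x ⊛ y)[2] = 0

x ⊛ y = [0, -2, 0]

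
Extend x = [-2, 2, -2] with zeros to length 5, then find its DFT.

Original 3-point DFT: [-2, -2.0000-3.4641i, -2.0000+3.4641i]
Zero-padded 5-point DFT provides frequency interpolation.

DFT_5([x, 0, ...]) = [-2, 0.2361-0.7265i, -4.2361-3.0777i, -4.2361+3.0777i, 0.2361+0.7265i]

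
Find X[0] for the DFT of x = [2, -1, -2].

X[0] = Σ(n=0 to 2) x[n] · ω_3^0 = Σ x[n]
= (2) + (-1) + (-2)

X[0] = -1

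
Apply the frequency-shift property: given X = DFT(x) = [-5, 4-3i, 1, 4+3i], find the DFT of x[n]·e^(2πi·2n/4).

Modulation property: DFT(ω_4^(-2n)·x[n]) = X[(k-2) mod 4], so circularly shift X by 2 positions.

X[k-2] = [1, 4+3i, -5, 4-3i]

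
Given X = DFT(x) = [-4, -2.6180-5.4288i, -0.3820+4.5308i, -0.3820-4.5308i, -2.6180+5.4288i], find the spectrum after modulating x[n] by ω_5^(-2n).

Modulation property: DFT(ω_5^(-2n)·x[n]) = X[(k-2) mod 5], so circularly shift X by 2 positions.

X[k-2] = [-0.3820-4.5308i, -2.6180+5.4288i, -4, -2.6180-5.4288i, -0.3820+4.5308i]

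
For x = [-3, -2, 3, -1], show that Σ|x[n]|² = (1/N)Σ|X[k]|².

Time domain:
Σ|x[n]|² = |-3|² + |-2|² + |3|² + |-1|² = 23.0000

Frequency domain:
(1/4)Σ|X[k]|² = (1/4)(|-3|² + |-6+1i|² + |3|² + |-6-1i|²) = (1/4)·92.0000 = 23.0000

Both sides agree, confirming Parseval's theorem.

Σ|x[n]|² = (1/N)Σ|X[k]|² = 23.0000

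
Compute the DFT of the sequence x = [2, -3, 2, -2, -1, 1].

X[k] = Σ(n=0 to 5) x[n] · ω_6^(nk)
where ω_6 = e^(-2πi/6)

Computing each X[k]:
X[0] = -1
X[1] = 2.5000+0.8660i
X[2] = 0.5000+6.0622i
X[3] = 7
X[4] = 0.5000-6.0622i
X[5] = 2.5000-0.8660i

X = [-1, 2.5000+0.8660i, 0.5000+6.0622i, 7, 0.5000-6.0622i, 2.5000-0.8660i]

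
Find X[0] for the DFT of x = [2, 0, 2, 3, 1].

X[0] = Σ(n=0 to 4) x[n] · ω_5^0 = Σ x[n]
= (2) + (0) + (2) + (3) + (1)

X[0] = 8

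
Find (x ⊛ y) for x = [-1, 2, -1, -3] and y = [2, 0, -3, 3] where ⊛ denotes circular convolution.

(x ⊛ y)[n] = Σ(m=0 to 3) x[m] · y[(n-m) mod 4]

Computing each output sample:
(x ⊛ y)[0] = 7
(x ⊛ y)[1] = 10
(x ⊛ y)[2] = -8
(x ⊛ y)[3] = -15

x ⊛ y = [7, 10, -8, -15]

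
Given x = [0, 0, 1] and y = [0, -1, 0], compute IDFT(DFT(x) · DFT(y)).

(x ⊛ y)[n] = Σ(m=0 to 2) x[m] · y[(n-m) mod 3]

Computing each output sample:
(x ⊛ y)[0] = -1
(x ⊛ y)[1] = 0
(x ⊛ y)[2] = 0

x ⊛ y = [-1, 0, 0]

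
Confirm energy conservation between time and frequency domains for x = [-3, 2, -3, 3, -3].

Time domain:
Σ|x[n]|² = |-3|² + |2|² + |-3|² + |3|² + |-3|² = 40.0000

Frequency domain:
(1/5)Σ|X[k]|² = (1/5)(|-4|² + |-3.3090-1.2286i|² + |-2.1910-8.6453i|² + |-2.1910+8.6453i|² + |-3.3090+1.2286i|²) = (1/5)·200.0000 = 40.0000

Both sides agree, confirming Parseval's theorem.

Σ|x[n]|² = (1/N)Σ|X[k]|² = 40.0000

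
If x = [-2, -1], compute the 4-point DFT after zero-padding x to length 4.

Original 2-point DFT: [-3, -1]
Zero-padded 4-point DFT provides frequency interpolation.

DFT_4([x, 0, ...]) = [-3, -2+1i, -1, -2-1i]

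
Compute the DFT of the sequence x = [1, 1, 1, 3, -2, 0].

X[k] = Σ(n=0 to 5) x[n] · ω_6^(nk)
where ω_6 = e^(-2πi/6)

Computing each X[k]:
X[0] = 4
X[1] = -1.0000-3.4641i
X[2] = 4.0000+1.7321i
X[3] = -4
X[4] = 4.0000-1.7321i
X[5] = -1.0000+3.4641i

X = [4, -1.0000-3.4641i, 4.0000+1.7321i, -4, 4.0000-1.7321i, -1.0000+3.4641i]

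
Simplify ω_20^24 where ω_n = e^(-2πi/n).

Since ω_20^20 = 1, powers reduce modulo 20.
24 mod 20 = 4
So ω_20^24 = ω_20^4 = e^(-2πi·4/20)

ω_20^24 = ω_20^4 = 0.3090-0.9511i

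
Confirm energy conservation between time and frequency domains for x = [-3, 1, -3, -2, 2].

Time domain:
Σ|x[n]|² = |-3|² + |1|² + |-3|² + |-2|² + |2|² = 27.0000

Frequency domain:
(1/5)Σ|X[k]|² = (1/5)(|-5|² + |1.9721+1.5388i|² + |-6.9721-0.3633i|² + |-6.9721+0.3633i|² + |1.9721-1.5388i|²) = (1/5)·135.0000 = 27.0000

Both sides agree, confirming Parseval's theorem.

Σ|x[n]|² = (1/N)Σ|X[k]|² = 27.0000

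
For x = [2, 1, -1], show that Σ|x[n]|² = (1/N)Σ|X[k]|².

Time domain:
Σ|x[n]|² = |2|² + |1|² + |-1|² = 6.0000

Frequency domain:
(1/3)Σ|X[k]|² = (1/3)(|2|² + |2.0000-1.7321i|² + |2.0000+1.7321i|²) = (1/3)·18.0000 = 6.0000

Both sides agree, confirming Parseval's theorem.

Σ|x[n]|² = (1/N)Σ|X[k]|² = 6.0000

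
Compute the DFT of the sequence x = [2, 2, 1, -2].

X[k] = Σ(n=0 to 3) x[n] · ω_4^(nk)
where ω_4 = e^(-2πi/4)

Computing each X[k]:
X[0] = 3
X[1] = 1-4i
X[2] = 3
X[3] = 1+4i

X = [3, 1-4i, 3, 1+4i]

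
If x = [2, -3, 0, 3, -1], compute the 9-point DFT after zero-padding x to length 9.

Original 5-point DFT: [1, -1.6631+3.6655i, 6.1631-1.6776i, 6.1631+1.6776i, -1.6631-3.6655i]
Zero-padded 9-point DFT provides frequency interpolation.

DFT_9([x, 0, ...]) = [1, -0.8584-0.3277i, -0.7870+4.9097i, 7.0000+3.4641i, 3.1454-2.5568i, 3.1454+2.5568i, 7.0000-3.4641i, -0.7870-4.9097i, -0.8584+0.3277i]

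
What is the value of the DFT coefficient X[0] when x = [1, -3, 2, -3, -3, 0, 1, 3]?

X[0] = Σ(n=0 to 7) x[n] · ω_8^0 = Σ x[n]
= (1) + (-3) + (2) + (-3) + (-3) + (0) + (1) + (3)

X[0] = -2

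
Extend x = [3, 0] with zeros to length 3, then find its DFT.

Original 2-point DFT: [3, 3]
Zero-padded 3-point DFT provides frequency interpolation.

DFT_3([x, 0, ...]) = [3, 3, 3]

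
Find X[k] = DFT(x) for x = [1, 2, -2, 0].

X[k] = Σ(n=0 to 3) x[n] · ω_4^(nk)
where ω_4 = e^(-2πi/4)

Computing each X[k]:
X[0] = 1
X[1] = 3-2i
X[2] = -3
X[3] = 3+2i

X = [1, 3-2i, -3, 3+2i]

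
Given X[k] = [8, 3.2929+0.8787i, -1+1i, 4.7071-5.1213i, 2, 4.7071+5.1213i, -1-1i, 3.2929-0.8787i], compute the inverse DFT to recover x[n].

x[n] = (1/8) Σ(k=0 to 7) X[k] · e^(2πikn/8)

Computing each x[n]:
x[0] = 3
x[1] = 1
x[2] = 0
x[3] = 2
x[4] = -1
x[5] = 0
x[6] = 3
x[7] = 0

x = [3, 1, 0, 2, -1, 0, 3, 0]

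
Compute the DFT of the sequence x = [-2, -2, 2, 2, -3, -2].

X[k] = Σ(n=0 to 5) x[n] · ω_6^(nk)
where ω_6 = e^(-2πi/6)

Computing each X[k]:
X[0] = -5
X[1] = -5.5000-4.3301i
X[2] = 2.5000+4.3301i
X[3] = -1
X[4] = 2.5000-4.3301i
X[5] = -5.5000+4.3301i

X = [-5, -5.5000-4.3301i, 2.5000+4.3301i, -1, 2.5000-4.3301i, -5.5000+4.3301i]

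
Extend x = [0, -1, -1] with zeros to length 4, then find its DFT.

Original 3-point DFT: [-2, 1, 1]
Zero-padded 4-point DFT provides frequency interpolation.

DFT_4([x, 0, ...]) = [-2, 1+1i, 0, 1-1i]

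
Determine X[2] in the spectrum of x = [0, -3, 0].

X[2] = Σ(n=0 to 2) x[n] · ω_3^(2n) where ω_3 = e^(-2πi/3)
= (0)·ω_3^0 + (-3)·ω_3^2 + (0)·ω_3^4

X[2] = 1.5000-2.5981i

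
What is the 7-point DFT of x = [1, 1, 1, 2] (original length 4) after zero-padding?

Original 4-point DFT: [5, 1i, -1, -1i]
Zero-padded 7-point DFT provides frequency interpolation.

DFT_7([x, 0, ...]) = [5, -0.4010-2.6245i, 1.1235+1.0226i, 0.2775-1.6019i, 0.2775+1.6019i, 1.1235-1.0226i, -0.4010+2.6245i]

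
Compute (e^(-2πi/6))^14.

Since ω_6^6 = 1, powers reduce modulo 6.
14 mod 6 = 2
So ω_6^14 = ω_6^2 = e^(-2πi·2/6)

ω_6^14 = ω_6^2 = -0.5000-0.8660i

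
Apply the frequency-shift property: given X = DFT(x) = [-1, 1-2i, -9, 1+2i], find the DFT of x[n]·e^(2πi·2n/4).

Modulation property: DFT(ω_4^(-2n)·x[n]) = X[(k-2) mod 4], so circularly shift X by 2 positions.

X[k-2] = [-9, 1+2i, -1, 1-2i]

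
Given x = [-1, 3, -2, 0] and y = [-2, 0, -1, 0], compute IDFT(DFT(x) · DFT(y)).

(x ⊛ y)[n] = Σ(m=0 to 3) x[m] · y[(n-m) mod 4]

Computing each output sample:
(x ⊛ y)[0] = 4
(x ⊛ y)[1] = -6
(x ⊛ y)[2] = 5
(x ⊛ y)[3] = -3

x ⊛ y = [4, -6, 5, -3]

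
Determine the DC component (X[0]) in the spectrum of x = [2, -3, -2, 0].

X[0] = Σ(n=0 to 3) x[n] · ω_4^0 = Σ x[n]
= (2) + (-3) + (-2) + (0)

X[0] = -3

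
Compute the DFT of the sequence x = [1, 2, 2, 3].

X[k] = Σ(n=0 to 3) x[n] · ω_4^(nk)
where ω_4 = e^(-2πi/4)

Computing each X[k]:
X[0] = 8
X[1] = -1+1i
X[2] = -2
X[3] = -1-1i

X = [8, -1+1i, -2, -1-1i]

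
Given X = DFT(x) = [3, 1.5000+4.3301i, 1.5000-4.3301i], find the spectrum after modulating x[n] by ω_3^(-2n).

Modulation property: DFT(ω_3^(-2n)·x[n]) = X[(k-2) mod 3], so circularly shift X by 2 positions.

X[k-2] = [1.5000+4.3301i, 1.5000-4.3301i, 3]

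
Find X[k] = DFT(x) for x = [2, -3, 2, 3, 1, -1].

X[k] = Σ(n=0 to 5) x[n] · ω_6^(nk)
where ω_6 = e^(-2πi/6)

Computing each X[k]:
X[0] = 4
X[1] = -4.5000+0.8660i
X[2] = 5.5000+2.5981i
X[3] = 6
X[4] = 5.5000-2.5981i
X[5] = -4.5000-0.8660i

X = [4, -4.5000+0.8660i, 5.5000+2.5981i, 6, 5.5000-2.5981i, -4.5000-0.8660i]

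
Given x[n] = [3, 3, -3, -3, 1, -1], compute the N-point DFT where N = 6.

X[k] = Σ(n=0 to 5) x[n] · ω_6^(nk)
where ω_6 = e^(-2πi/6)

Computing each X[k]:
X[0] = 0
X[1] = 8
X[2] = -6.9282i
X[3] = 2
X[4] = 6.9282i
X[5] = 8

X = [0, 8, -6.9282i, 2, 6.9282i, 8]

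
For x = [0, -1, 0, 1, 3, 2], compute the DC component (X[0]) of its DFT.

X[0] = Σ(n=0 to 5) x[n] · ω_6^0 = Σ x[n]
= (0) + (-1) + (0) + (1) + (3) + (2)

X[0] = 5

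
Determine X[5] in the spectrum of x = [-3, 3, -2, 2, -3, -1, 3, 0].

X[5] = Σ(n=0 to 7) x[n] · ω_8^(5n) where ω_8 = e^(-2πi/8)
= (-3)·ω_8^0 + (3)·ω_8^5 + (-2)·ω_8^10 + (2)·ω_8^15 + (-3)·ω_8^20 + (-1)·ω_8^25 + (3)·ω_8^30 + (0)·ω_8^35

X[5] = -1.4142+9.2426i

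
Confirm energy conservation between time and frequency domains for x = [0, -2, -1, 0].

Time domain:
Σ|x[n]|² = |0|² + |-2|² + |-1|² + |0|² = 5.0000

Frequency domain:
(1/4)Σ|X[k]|² = (1/4)(|-3|² + |1+2i|² + |1|² + |1-2i|²) = (1/4)·20.0000 = 5.0000

Both sides agree, confirming Parseval's theorem.

Σ|x[n]|² = (1/N)Σ|X[k]|² = 5.0000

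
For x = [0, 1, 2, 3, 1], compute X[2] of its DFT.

X[2] = Σ(n=0 to 4) x[n] · ω_5^(2n) where ω_5 = e^(-2πi/5)
= (0)·ω_5^0 + (1)·ω_5^2 + (2)·ω_5^4 + (3)·ω_5^6 + (1)·ω_5^8

X[2] = -0.0729-0.9511i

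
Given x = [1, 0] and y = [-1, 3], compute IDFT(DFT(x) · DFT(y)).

(x ⊛ y)[n] = Σ(m=0 to 1) x[m] · y[(n-m) mod 2]

Computing each output sample:
(x ⊛ y)[0] = -1
(x ⊛ y)[1] = 3

x ⊛ y = [-1, 3]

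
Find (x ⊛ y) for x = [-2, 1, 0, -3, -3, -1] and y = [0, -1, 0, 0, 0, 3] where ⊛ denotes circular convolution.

(x ⊛ y)[n] = Σ(m=0 to 5) x[m] · y[(n-m) mod 6]

Computing each output sample:
(x ⊛ y)[0] = 4
(x ⊛ y)[1] = 2
(x ⊛ y)[2] = -10
(x ⊛ y)[3] = -9
(x ⊛ y)[4] = 0
(x ⊛ y)[5] = -3

x ⊛ y = [4, 2, -10, -9, 0, -3]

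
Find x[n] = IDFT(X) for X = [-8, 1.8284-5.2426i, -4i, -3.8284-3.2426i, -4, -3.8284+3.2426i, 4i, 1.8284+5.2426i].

x[n] = (1/8) Σ(k=0 to 7) X[k] · e^(2πikn/8)

Computing each x[n]:
x[0] = -2
x[1] = 3
x[2] = -1
x[3] = -1
x[4] = -1
x[5] = -2
x[6] = -2
x[7] = -2

x = [-2, 3, -1, -1, -1, -2, -2, -2]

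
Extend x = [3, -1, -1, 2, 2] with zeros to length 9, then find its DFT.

Original 5-point DFT: [5, 2.5000+4.6165i, 2.5000-1.0898i, 2.5000+1.0898i, 2.5000-4.6165i]
Zero-padded 9-point DFT provides frequency interpolation.

DFT_9([x, 0, ...]) = [5, -0.8191-0.7885i, 4.2981+4.3445i, 5.0000-1.7321i, 2.5209-0.0632i, 2.5209+0.0632i, 5.0000+1.7321i, 4.2981-4.3445i, -0.8191+0.7885i]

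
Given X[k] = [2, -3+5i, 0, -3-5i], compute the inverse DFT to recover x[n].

x[n] = (1/4) Σ(k=0 to 3) X[k] · e^(2πikn/4)

Computing each x[n]:
x[0] = -1
x[1] = -2
x[2] = 2
x[3] = 3

x = [-1, -2, 2, 3]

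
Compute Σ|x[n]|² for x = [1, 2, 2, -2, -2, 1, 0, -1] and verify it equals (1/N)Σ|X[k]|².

Time domain:
Σ|x[n]|² = |1|² + |2|² + |2|² + |-2|² + |-2|² + |1|² + |0|² + |-1|² = 19.0000

Frequency domain:
(1/8)Σ|X[k]|² = (1/8)(|1|² + |4.4142-2.0000i|² + |-3-6i|² + |1.5858+2.0000i|² + |1|² + |1.5858-2.0000i|² + |-3+6i|² + |4.4142+2.0000i|²) = (1/8)·152.0000 = 19.0000

Both sides agree, confirming Parseval's theorem.

Σ|x[n]|² = (1/N)Σ|X[k]|² = 19.0000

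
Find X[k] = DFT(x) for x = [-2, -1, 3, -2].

X[k] = Σ(n=0 to 3) x[n] · ω_4^(nk)
where ω_4 = e^(-2πi/4)

Computing each X[k]:
X[0] = -2
X[1] = -5-1i
X[2] = 4
X[3] = -5+1i

X = [-2, -5-1i, 4, -5+1i]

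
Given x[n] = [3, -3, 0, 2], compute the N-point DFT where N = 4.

X[k] = Σ(n=0 to 3) x[n] · ω_4^(nk)
where ω_4 = e^(-2πi/4)

Computing each X[k]:
X[0] = 2
X[1] = 3+5i
X[2] = 4
X[3] = 3-5i

X = [2, 3+5i, 4, 3-5i]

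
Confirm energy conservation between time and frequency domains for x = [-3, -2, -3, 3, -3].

Time domain:
Σ|x[n]|² = |-3|² + |-2|² + |-3|² + |3|² + |-3|² = 40.0000

Frequency domain:
(1/5)Σ|X[k]|² = (1/5)(|-8|² + |-4.5451+2.5757i|² + |1.0451-6.2941i|² + |1.0451+6.2941i|² + |-4.5451-2.5757i|²) = (1/5)·200.0000 = 40.0000

Both sides agree, confirming Parseval's theorem.

Σ|x[n]|² = (1/N)Σ|X[k]|² = 40.0000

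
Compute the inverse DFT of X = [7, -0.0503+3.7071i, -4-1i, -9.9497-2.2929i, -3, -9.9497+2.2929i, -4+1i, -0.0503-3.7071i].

x[n] = (1/8) Σ(k=0 to 7) X[k] · e^(2πikn/8)

Computing each x[n]:
x[0] = -3
x[1] = 3
x[2] = 0
x[3] = -1
x[4] = 2
x[5] = 0
x[6] = 3
x[7] = 3

x = [-3, 3, 0, -1, 2, 0, 3, 3]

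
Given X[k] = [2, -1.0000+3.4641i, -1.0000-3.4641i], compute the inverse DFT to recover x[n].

x[n] = (1/3) Σ(k=0 to 2) X[k] · e^(2πikn/3)

Computing each x[n]:
x[0] = 0
x[1] = -1
x[2] = 3

x = [0, -1, 3]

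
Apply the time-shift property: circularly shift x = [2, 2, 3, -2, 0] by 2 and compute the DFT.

Time shift by 2: X_shifted[k] = ω_5^(2k) · X[k]
Shifted x = [-2, 0, 2, 2, 3]

DFT(x[n-2]) = [5, -4.3090+2.8532i, -3.1910+1.7634i, -3.1910-1.7634i, -4.3090-2.8532i]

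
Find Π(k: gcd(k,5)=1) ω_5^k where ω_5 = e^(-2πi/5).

The primitive 5th roots of unity are ω_5^k for k coprime to 5: k ∈ {1, 2, 3, 4}
Their product equals the constant term of the cyclotomic polynomial Φ_5(x) up to sign.
For n ≥ 3, the product of all primitive nth roots of unity is 1. (For n=1 it is 1; for n=2 it is -1.)

1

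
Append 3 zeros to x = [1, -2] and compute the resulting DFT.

Original 2-point DFT: [-1, 3]
Zero-padded 5-point DFT provides frequency interpolation.

DFT_5([x, 0, ...]) = [-1, 0.3820+1.9021i, 2.6180+1.1756i, 2.6180-1.1756i, 0.3820-1.9021i]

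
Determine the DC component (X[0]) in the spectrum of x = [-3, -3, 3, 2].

X[0] = Σ(n=0 to 3) x[n] · ω_4^0 = Σ x[n]
= (-3) + (-3) + (3) + (2)

X[0] = -1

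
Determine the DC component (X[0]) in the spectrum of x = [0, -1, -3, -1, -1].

X[0] = Σ(n=0 to 4) x[n] · ω_5^0 = Σ x[n]
= (0) + (-1) + (-3) + (-1) + (-1)

X[0] = -6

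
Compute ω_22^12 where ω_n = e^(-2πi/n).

ω_22^12 = e^(-2πi·12/22)
= cos(-2π·12/22) + i·sin(-2π·12/22)
= cos(-24π/22) + i·sin(-24π/22)

ω_22^12 = cos(-24π/22) + i·sin(-24π/22) = -0.9595+0.2817i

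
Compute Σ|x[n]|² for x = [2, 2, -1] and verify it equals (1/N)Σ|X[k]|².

Time domain:
Σ|x[n]|² = |2|² + |2|² + |-1|² = 9.0000

Frequency domain:
(1/3)Σ|X[k]|² = (1/3)(|3|² + |1.5000-2.5981i|² + |1.5000+2.5981i|²) = (1/3)·27.0000 = 9.0000

Both sides agree, confirming Parseval's theorem.

Σ|x[n]|² = (1/N)Σ|X[k]|² = 9.0000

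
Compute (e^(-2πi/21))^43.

Since ω_21^21 = 1, powers reduce modulo 21.
43 mod 21 = 1
So ω_21^43 = ω_21^1 = e^(-2πi·1/21)

ω_21^43 = ω_21^1 = 0.9556-0.2948i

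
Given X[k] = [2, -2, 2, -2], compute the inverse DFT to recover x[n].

x[n] = (1/4) Σ(k=0 to 3) X[k] · e^(2πikn/4)

Computing each x[n]:
x[0] = 0
x[1] = 0
x[2] = 2
x[3] = 0

x = [0, 0, 2, 0]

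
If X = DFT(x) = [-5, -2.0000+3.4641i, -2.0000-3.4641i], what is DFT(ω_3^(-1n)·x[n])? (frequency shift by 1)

Modulation property: DFT(ω_3^(-1n)·x[n]) = X[(k-1) mod 3], so circularly shift X by 1 positions.

X[k-1] = [-2.0000-3.4641i, -5, -2.0000+3.4641i]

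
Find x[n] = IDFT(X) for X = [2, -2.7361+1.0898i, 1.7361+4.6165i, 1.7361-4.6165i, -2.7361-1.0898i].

x[n] = (1/5) Σ(k=0 to 4) X[k] · e^(2πikn/5)

Computing each x[n]:
x[0] = 0
x[1] = -2
x[2] = 3
x[3] = 0
x[4] = 1

x = [0, -2, 3, 0, 1]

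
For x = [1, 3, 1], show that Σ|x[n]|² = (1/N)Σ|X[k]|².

Time domain:
Σ|x[n]|² = |1|² + |3|² + |1|² = 11.0000

Frequency domain:
(1/3)Σ|X[k]|² = (1/3)(|5|² + |-1.0000-1.7321i|² + |-1.0000+1.7321i|²) = (1/3)·33.0000 = 11.0000

Both sides agree, confirming Parseval's theorem.

Σ|x[n]|² = (1/N)Σ|X[k]|² = 11.0000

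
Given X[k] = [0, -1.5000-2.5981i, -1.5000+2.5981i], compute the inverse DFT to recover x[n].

x[n] = (1/3) Σ(k=0 to 2) X[k] · e^(2πikn/3)

Computing each x[n]:
x[0] = -1
x[1] = 2
x[2] = -1

x = [-1, 2, -1]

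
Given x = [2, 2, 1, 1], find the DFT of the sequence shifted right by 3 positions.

Time shift by 3: X_shifted[k] = ω_4^(3k) · X[k]
Shifted x = [2, 1, 1, 2]

DFT(x[n-3]) = [6, 1+1i, 0, 1-1i]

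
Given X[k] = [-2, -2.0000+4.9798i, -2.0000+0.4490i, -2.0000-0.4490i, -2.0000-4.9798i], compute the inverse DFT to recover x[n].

x[n] = (1/5) Σ(k=0 to 4) X[k] · e^(2πikn/5)

Computing each x[n]:
x[0] = -2
x[1] = -2
x[2] = -1
x[3] = 1
x[4] = 2

x = [-2, -2, -1, 1, 2]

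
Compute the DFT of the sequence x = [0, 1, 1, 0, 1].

X[k] = Σ(n=0 to 4) x[n] · ω_5^(nk)
where ω_5 = e^(-2πi/5)

Computing each X[k]:
X[0] = 3
X[1] = -0.1910-0.5878i
X[2] = -1.3090+0.9511i
X[3] = -1.3090-0.9511i
X[4] = -0.1910+0.5878i

X = [3, -0.1910-0.5878i, -1.3090+0.9511i, -1.3090-0.9511i, -0.1910+0.5878i]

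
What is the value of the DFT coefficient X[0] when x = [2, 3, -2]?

X[0] = Σ(n=0 to 2) x[n] · ω_3^0 = Σ x[n]
= (2) + (3) + (-2)

X[0] = 3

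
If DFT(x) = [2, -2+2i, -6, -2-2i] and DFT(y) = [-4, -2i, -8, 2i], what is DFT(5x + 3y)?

By linearity: DFT(5x + 3y) = 5·DFT(x) + 3·DFT(y)
= 5·[2, -2+2i, -6, -2-2i] + 3·[-4, -2i, -8, 2i]

Computing element-wise:
Z[0] = 5·(2) + 3·(-4) = -2
Z[1] = 5·(-2+2i) + 3·(-2i) = -10+4i
Z[2] = 5·(-6) + 3·(-8) = -54
Z[3] = 5·(-2-2i) + 3·(2i) = -10-4i

DFT(5x + 3y) = 5·X + 3·Y = [-2, -10+4i, -54, -10-4i]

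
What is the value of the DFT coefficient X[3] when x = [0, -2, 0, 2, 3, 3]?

X[3] = Σ(n=0 to 5) x[n] · ω_6^(3n) where ω_6 = e^(-2πi/6)
= (0)·ω_6^0 + (-2)·ω_6^3 + (0)·ω_6^6 + (2)·ω_6^9 + (3)·ω_6^12 + (3)·ω_6^15

X[3] = 0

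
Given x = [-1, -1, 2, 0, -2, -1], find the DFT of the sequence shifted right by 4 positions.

Time shift by 4: X_shifted[k] = ω_6^(4k) · X[k]
Shifted x = [2, 0, -2, -1, -1, -1]

DFT(x[n-4]) = [-3, 4, 3.0000-1.7321i, 1, 3.0000+1.7321i, 4]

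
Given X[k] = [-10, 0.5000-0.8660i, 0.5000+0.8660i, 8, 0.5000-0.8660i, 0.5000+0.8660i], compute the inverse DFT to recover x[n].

x[n] = (1/6) Σ(k=0 to 5) X[k] · e^(2πikn/6)

Computing each x[n]:
x[0] = 0
x[1] = -3
x[2] = 0
x[3] = -3
x[4] = -1
x[5] = -3

x = [0, -3, 0, -3, -1, -3]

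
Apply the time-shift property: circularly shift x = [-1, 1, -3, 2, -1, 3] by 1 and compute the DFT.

Time shift by 1: X_shifted[k] = ω_6^(1k) · X[k]
Shifted x = [3, -1, 1, -3, 2, -1]

DFT(x[n-1]) = [1, 3.5000+0.8660i, -0.5000-0.8660i, 11, -0.5000+0.8660i, 3.5000-0.8660i]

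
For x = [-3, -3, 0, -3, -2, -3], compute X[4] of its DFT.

X[4] = Σ(n=0 to 5) x[n] · ω_6^(4n) where ω_6 = e^(-2πi/6)
= (-3)·ω_6^0 + (-3)·ω_6^4 + (0)·ω_6^8 + (-3)·ω_6^12 + (-2)·ω_6^16 + (-3)·ω_6^20

X[4] = -2.0000-1.7321i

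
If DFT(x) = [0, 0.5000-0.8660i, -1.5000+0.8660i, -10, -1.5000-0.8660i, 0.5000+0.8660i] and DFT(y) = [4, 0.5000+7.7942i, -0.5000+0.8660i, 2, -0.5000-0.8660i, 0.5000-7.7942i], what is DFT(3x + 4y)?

By linearity: DFT(3x + 4y) = 3·DFT(x) + 4·DFT(y)
= 3·[0, 0.5000-0.8660i, -1.5000+0.8660i, -10, -1.5000-0.8660i, 0.5000+0.8660i] + 4·[4, 0.5000+7.7942i, -0.5000+0.8660i, 2, -0.5000-0.8660i, 0.5000-7.7942i]

Computing element-wise:
Z[0] = 3·(0) + 4·(4) = 16
Z[1] = 3·(0.5000-0.8660i) + 4·(0.5000+7.7942i) = 3.5000+28.5788i
Z[2] = 3·(-1.5000+0.8660i) + 4·(-0.5000+0.8660i) = -6.5000+6.0620i
Z[3] = 3·(-10) + 4·(2) = -22
Z[4] = 3·(-1.5000-0.8660i) + 4·(-0.5000-0.8660i) = -6.5000-6.0620i
Z[5] = 3·(0.5000+0.8660i) + 4·(0.5000-7.7942i) = 3.5000-28.5788i

DFT(3x + 4y) = 3·X + 4·Y = [16, 3.5000+28.5788i, -6.5000+6.0620i, -22, -6.5000-6.0620i, 3.5000-28.5788i]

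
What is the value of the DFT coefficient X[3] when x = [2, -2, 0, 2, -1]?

X[3] = Σ(n=0 to 4) x[n] · ω_5^(3n) where ω_5 = e^(-2πi/5)
= (2)·ω_5^0 + (-2)·ω_5^3 + (0)·ω_5^6 + (2)·ω_5^9 + (-1)·ω_5^12

X[3] = 5.0451+1.3143i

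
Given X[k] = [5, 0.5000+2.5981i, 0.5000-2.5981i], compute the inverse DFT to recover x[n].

x[n] = (1/3) Σ(k=0 to 2) X[k] · e^(2πikn/3)

Computing each x[n]:
x[0] = 2
x[1] = 0
x[2] = 3

x = [2, 0, 3]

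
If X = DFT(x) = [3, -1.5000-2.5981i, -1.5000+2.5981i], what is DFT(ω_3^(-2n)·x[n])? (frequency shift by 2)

Modulation property: DFT(ω_3^(-2n)·x[n]) = X[(k-2) mod 3], so circularly shift X by 2 positions.

X[k-2] = [-1.5000-2.5981i, -1.5000+2.5981i, 3]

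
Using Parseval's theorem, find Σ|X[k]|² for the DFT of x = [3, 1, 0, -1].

Parseval: Σ|x[n]|² = (1/N)Σ|X[k]|², so Σ|X[k]|² = N·Σ|x[n]|² = 4·11.0000

Σ|X[k]|² = N·Σ|x[n]|² = 4·11.0000 = 44.0000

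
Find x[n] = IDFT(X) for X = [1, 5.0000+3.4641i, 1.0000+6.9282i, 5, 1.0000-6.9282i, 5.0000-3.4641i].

x[n] = (1/6) Σ(k=0 to 5) X[k] · e^(2πikn/6)

Computing each x[n]:
x[0] = 3
x[1] = -3
x[2] = 1
x[3] = -2
x[4] = -1
x[5] = 3

x = [3, -3, 1, -2, -1, 3]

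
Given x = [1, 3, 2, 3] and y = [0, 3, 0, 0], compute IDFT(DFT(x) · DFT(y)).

(x ⊛ y)[n] = Σ(m=0 to 3) x[m] · y[(n-m) mod 4]

Computing each output sample:
(x ⊛ y)[0] = 9
(x ⊛ y)[1] = 3
(x ⊛ y)[2] = 9
(x ⊛ y)[3] = 6

x ⊛ y = [9, 3, 9, 6]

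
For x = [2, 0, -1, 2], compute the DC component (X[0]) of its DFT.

X[0] = Σ(n=0 to 3) x[n] · ω_4^0 = Σ x[n]
= (2) + (0) + (-1) + (2)

X[0] = 3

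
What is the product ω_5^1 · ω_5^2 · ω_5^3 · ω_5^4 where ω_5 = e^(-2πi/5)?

The primitive 5th roots of unity are ω_5^k for k coprime to 5: k ∈ {1, 2, 3, 4}
Their product equals the constant term of the cyclotomic polynomial Φ_5(x) up to sign.
For n ≥ 3, the product of all primitive nth roots of unity is 1. (For n=1 it is 1; for n=2 it is -1.)

1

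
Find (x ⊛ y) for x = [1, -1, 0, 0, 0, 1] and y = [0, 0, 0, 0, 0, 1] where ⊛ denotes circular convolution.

(x ⊛ y)[n] = Σ(m=0 to 5) x[m] · y[(n-m) mod 6]

Computing each output sample:
(x ⊛ y)[0] = -1
(x ⊛ y)[1] = 0
(x ⊛ y)[2] = 0
(x ⊛ y)[3] = 0
(x ⊛ y)[4] = 1
(x ⊛ y)[5] = 1

x ⊛ y = [-1, 0, 0, 0, 1, 1]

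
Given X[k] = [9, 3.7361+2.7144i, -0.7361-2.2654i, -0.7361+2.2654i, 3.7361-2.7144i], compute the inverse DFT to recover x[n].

x[n] = (1/5) Σ(k=0 to 4) X[k] · e^(2πikn/5)

Computing each x[n]:
x[0] = 3
x[1] = 2
x[2] = -1
x[3] = 2
x[4] = 3

x = [3, 2, -1, 2, 3]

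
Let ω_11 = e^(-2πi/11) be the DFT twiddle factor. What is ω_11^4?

ω_11^4 = e^(-2πi·4/11)
= cos(-2π·4/11) + i·sin(-2π·4/11)
= cos(-8π/11) + i·sin(-8π/11)

ω_11^4 = cos(-8π/11) + i·sin(-8π/11) = -0.6549-0.7557i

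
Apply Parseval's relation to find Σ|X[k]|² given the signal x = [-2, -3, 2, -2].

Parseval: Σ|x[n]|² = (1/N)Σ|X[k]|², so Σ|X[k]|² = N·Σ|x[n]|² = 4·21.0000

Σ|X[k]|² = N·Σ|x[n]|² = 4·21.0000 = 84.0000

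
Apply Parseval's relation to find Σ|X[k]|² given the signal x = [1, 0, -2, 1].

Parseval: Σ|x[n]|² = (1/N)Σ|X[k]|², so Σ|X[k]|² = N·Σ|x[n]|² = 4·6.0000

Σ|X[k]|² = N·Σ|x[n]|² = 4·6.0000 = 24.0000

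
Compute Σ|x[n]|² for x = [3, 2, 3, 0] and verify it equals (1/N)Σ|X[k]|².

Time domain:
Σ|x[n]|² = |3|² + |2|² + |3|² + |0|² = 22.0000

Frequency domain:
(1/4)Σ|X[k]|² = (1/4)(|8|² + |-2i|² + |4|² + |2i|²) = (1/4)·88.0000 = 22.0000

Both sides agree, confirming Parseval's theorem.

Σ|x[n]|² = (1/N)Σ|X[k]|² = 22.0000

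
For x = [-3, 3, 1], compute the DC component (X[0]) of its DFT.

X[0] = Σ(n=0 to 2) x[n] · ω_3^0 = Σ x[n]
= (-3) + (3) + (1)

X[0] = 1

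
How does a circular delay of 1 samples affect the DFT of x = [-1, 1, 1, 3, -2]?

Time shift by 1: X_shifted[k] = ω_5^(1k) · X[k]
Shifted x = [-2, -1, 1, 1, 3]

DFT(x[n-1]) = [2, -3.0000+3.8042i, -3.0000+2.3511i, -3.0000-2.3511i, -3.0000-3.8042i]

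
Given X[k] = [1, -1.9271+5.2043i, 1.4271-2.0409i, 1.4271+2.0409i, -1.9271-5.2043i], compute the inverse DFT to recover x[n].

x[n] = (1/5) Σ(k=0 to 4) X[k] · e^(2πikn/5)

Computing each x[n]:
x[0] = 0
x[1] = -2
x[2] = -1
x[3] = 3
x[4] = 1

x = [0, -2, -1, 3, 1]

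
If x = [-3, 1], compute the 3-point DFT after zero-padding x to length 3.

Original 2-point DFT: [-2, -4]
Zero-padded 3-point DFT provides frequency interpolation.

DFT_3([x, 0, ...]) = [-2, -3.5000-0.8660i, -3.5000+0.8660i]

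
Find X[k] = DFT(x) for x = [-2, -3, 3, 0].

X[k] = Σ(n=0 to 3) x[n] · ω_4^(nk)
where ω_4 = e^(-2πi/4)

Computing each X[k]:
X[0] = -2
X[1] = -5+3i
X[2] = 4
X[3] = -5-3i

X = [-2, -5+3i, 4, -5-3i]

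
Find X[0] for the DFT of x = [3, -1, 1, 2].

X[0] = Σ(n=0 to 3) x[n] · ω_4^0 = Σ x[n]
= (3) + (-1) + (1) + (2)

X[0] = 5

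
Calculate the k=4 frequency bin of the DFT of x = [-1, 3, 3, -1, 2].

X[4] = Σ(n=0 to 4) x[n] · ω_5^(4n) where ω_5 = e^(-2πi/5)
= (-1)·ω_5^0 + (3)·ω_5^4 + (3)·ω_5^8 + (-1)·ω_5^12 + (2)·ω_5^16

X[4] = -1.0729+3.3022i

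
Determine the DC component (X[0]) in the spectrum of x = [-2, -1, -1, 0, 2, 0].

X[0] = Σ(n=0 to 5) x[n] · ω_6^0 = Σ x[n]
= (-2) + (-1) + (-1) + (0) + (2) + (0)

X[0] = -2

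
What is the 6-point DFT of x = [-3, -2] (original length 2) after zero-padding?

Original 2-point DFT: [-5, -1]
Zero-padded 6-point DFT provides frequency interpolation.

DFT_6([x, 0, ...]) = [-5, -4.0000+1.7321i, -2.0000+1.7321i, -1, -2.0000-1.7321i, -4.0000-1.7321i]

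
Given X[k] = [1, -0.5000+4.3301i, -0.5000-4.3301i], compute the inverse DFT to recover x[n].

x[n] = (1/3) Σ(k=0 to 2) X[k] · e^(2πikn/3)

Computing each x[n]:
x[0] = 0
x[1] = -2
x[2] = 3

x = [0, -2, 3]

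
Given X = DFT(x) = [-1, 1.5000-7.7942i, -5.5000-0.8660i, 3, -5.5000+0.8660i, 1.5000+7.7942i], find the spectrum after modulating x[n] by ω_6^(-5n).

Modulation property: DFT(ω_6^(-5n)·x[n]) = X[(k-5) mod 6], so circularly shift X by 5 positions.

X[k-5] = [1.5000-7.7942i, -5.5000-0.8660i, 3, -5.5000+0.8660i, 1.5000+7.7942i, -1]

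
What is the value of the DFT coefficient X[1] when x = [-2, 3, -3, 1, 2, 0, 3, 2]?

X[1] = Σ(n=0 to 7) x[n] · ω_8^(1n) where ω_8 = e^(-2πi/8)
= (-2)·ω_8^0 + (3)·ω_8^1 + (-3)·ω_8^2 + (1)·ω_8^3 + (2)·ω_8^4 + (0)·ω_8^5 + (3)·ω_8^6 + (2)·ω_8^7

X[1] = -1.1716+4.5858i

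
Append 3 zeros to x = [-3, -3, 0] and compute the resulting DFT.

Original 3-point DFT: [-6, -1.5000+2.5981i, -1.5000-2.5981i]
Zero-padded 6-point DFT provides frequency interpolation.

DFT_6([x, 0, ...]) = [-6, -4.5000+2.5981i, -1.5000+2.5981i, 0, -1.5000-2.5981i, -4.5000-2.5981i]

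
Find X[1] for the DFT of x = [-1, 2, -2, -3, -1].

X[1] = Σ(n=0 to 4) x[n] · ω_5^(1n) where ω_5 = e^(-2πi/5)
= (-1)·ω_5^0 + (2)·ω_5^1 + (-2)·ω_5^2 + (-3)·ω_5^3 + (-1)·ω_5^4

X[1] = 3.3541-3.4410i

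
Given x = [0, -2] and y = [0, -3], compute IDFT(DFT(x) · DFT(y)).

(x ⊛ y)[n] = Σ(m=0 to 1) x[m] · y[(n-m) mod 2]

Computing each output sample:
(x ⊛ y)[0] = 6
(x ⊛ y)[1] = 0

x ⊛ y = [6, 0]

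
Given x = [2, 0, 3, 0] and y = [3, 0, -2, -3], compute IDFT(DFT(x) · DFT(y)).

(x ⊛ y)[n] = Σ(m=0 to 3) x[m] · y[(n-m) mod 4]

Computing each output sample:
(x ⊛ y)[0] = 0
(x ⊛ y)[1] = -9
(x ⊛ y)[2] = 5
(x ⊛ y)[3] = -6

x ⊛ y = [0, -9, 5, -6]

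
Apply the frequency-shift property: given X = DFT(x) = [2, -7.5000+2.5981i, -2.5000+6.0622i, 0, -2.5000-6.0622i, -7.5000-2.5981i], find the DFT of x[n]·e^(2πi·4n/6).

Modulation property: DFT(ω_6^(-4n)·x[n]) = X[(k-4) mod 6], so circularly shift X by 4 positions.

X[k-4] = [-2.5000+6.0622i, 0, -2.5000-6.0622i, -7.5000-2.5981i, 2, -7.5000+2.5981i]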